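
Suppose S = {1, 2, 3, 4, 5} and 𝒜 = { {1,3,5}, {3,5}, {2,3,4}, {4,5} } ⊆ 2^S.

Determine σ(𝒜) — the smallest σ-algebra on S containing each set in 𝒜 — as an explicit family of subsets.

|σ(𝒜)| = 32.  σ(𝒜) = { {}, {1}, {2}, {3}, {4}, {5}, {1,2}, {1,3}, {1,4}, {1,5}, {2,3}, {2,4}, {2,5}, {3,4}, {3,5}, {4,5}, {1,2,3}, {1,2,4}, {1,2,5}, {1,3,4}, {1,3,5}, {1,4,5}, {2,3,4}, {2,3,5}, {2,4,5}, {3,4,5}, {1,2,3,4}, {1,2,3,5}, {1,2,4,5}, {1,3,4,5}, {2,3,4,5}, S }

Check:
Start: 𝒜 ∪ {∅, S} = { {}, {3,5}, {4,5}, {1,3,5}, {2,3,4}, S }.
Pass 1: 7 new —
  {1,5}  = {2,3,4}ᶜ
  {2,4}  = {1,3,5}ᶜ
  {1,2,3}  = {4,5}ᶜ
  {1,2,4}  = {3,5}ᶜ
  {3,4,5}  = {4,5} ∪ {3,5}
  {1,3,4,5}  = {4,5} ∪ {1,3,5}
  {2,3,4,5}  = {4,5} ∪ {2,3,4}
  [13 total]
Pass 2: 8 new —
  {1}  = {2,3,4,5}ᶜ
  {2}  = {1,3,4,5}ᶜ
  {1,2}  = {3,4,5}ᶜ
  {1,4,5}  = {4,5} ∪ {1,5}
  {2,4,5}  = {4,5} ∪ {2,4}
  {1,2,3,4}  = {1,2,3} ∪ {2,3,4}
  {1,2,3,5}  = {1,2,3} ∪ {1,3,5}
  {1,2,4,5}  = {1,2,4} ∪ {4,5}
  [21 total]
Pass 3: +7 →
  {3}  = {1,2,4,5}ᶜ
  {4}  = {1,2,3,5}ᶜ
  {5}  = {1,2,3,4}ᶜ
  {1,3}  = {2,4,5}ᶜ
  {2,3}  = {1,4,5}ᶜ
  {1,2,5}  = {2} ∪ {1,5}
  {2,3,5}  = {2} ∪ {3,5}
  [28 total]
Pass 4: +4 →
  {1,4}  = {2,3,5}ᶜ
  {2,5}  = {2} ∪ {5}
  {3,4}  = {1,2,5}ᶜ
  {1,3,4}  = {1,3} ∪ {4}
  [32 total]
Pass 5 adds nothing — fixpoint reached.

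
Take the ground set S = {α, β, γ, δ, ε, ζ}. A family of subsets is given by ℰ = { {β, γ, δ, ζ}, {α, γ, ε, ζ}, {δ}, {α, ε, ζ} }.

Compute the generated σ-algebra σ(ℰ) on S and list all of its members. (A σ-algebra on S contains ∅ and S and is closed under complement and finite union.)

σ(ℰ) = { ∅, {β}, {γ}, {δ}, {ζ}, {α, ε}, {β, γ}, {β, δ}, {β, ζ}, {γ, δ}, {γ, ζ}, {δ, ζ}, {α, β, ε}, {α, γ, ε}, {α, δ, ε}, {α, ε, ζ}, {β, γ, δ}, {β, γ, ζ}, {β, δ, ζ}, {γ, δ, ζ}, {α, β, γ, ε}, {α, β, δ, ε}, {α, β, ε, ζ}, {α, γ, δ, ε}, {α, γ, ε, ζ}, {α, δ, ε, ζ}, {β, γ, δ, ζ}, {α, β, γ, δ, ε}, {α, β, γ, ε, ζ}, {α, β, δ, ε, ζ}, {α, γ, δ, ε, ζ}, S }

Derivation:
Begin from { ∅, {δ}, {α, ε, ζ}, {α, γ, ε, ζ}, {β, γ, δ, ζ}, S } (that is, ℰ plus ∅ and S).
Round 1. New:
  {α, ε}  = complement {β, γ, δ, ζ}
  {β, δ}  = complement {α, γ, ε, ζ}
  {β, γ, δ}  = complement {α, ε, ζ}
  {α, δ, ε, ζ}  = {α, ε, ζ} ∪ {δ}
  {α, β, γ, ε, ζ}  = complement {δ}
  {α, γ, δ, ε, ζ}  = {α, γ, ε, ζ} ∪ {δ}
Round 2: 6 new —
  {β}  = complement {α, γ, δ, ε, ζ}
  {β, γ}  = complement {α, δ, ε, ζ}
  {α, δ, ε}  = {α, ε} ∪ {δ}
  {α, β, δ, ε}  = {α, ε} ∪ {β, δ}
  {α, β, γ, δ, ε}  = {β, γ, δ} ∪ {α, ε}
  {α, β, δ, ε, ζ}  = {α, δ, ε, ζ} ∪ {β, δ}
Round 3. New:
  {γ}  = complement {α, β, δ, ε, ζ}
  {ζ}  = complement {α, β, γ, δ, ε}
  {γ, ζ}  = complement {α, β, δ, ε}
  {α, β, ε}  = {α, ε} ∪ {β}
  {β, γ, ζ}  = complement {α, δ, ε}
  {α, β, γ, ε}  = {β, γ} ∪ {α, ε}
  {α, β, ε, ζ}  = {α, ε, ζ} ∪ {β}
Round 4. New:
  {β, ζ}  = {β} ∪ {ζ}
  {γ, δ}  = complement {α, β, ε, ζ}
  {δ, ζ}  = complement {α, β, γ, ε}
  {α, γ, ε}  = {γ} ∪ {α, ε}
  {β, δ, ζ}  = {ζ} ∪ {β, δ}
  {γ, δ, ζ}  = complement {α, β, ε}
  {α, γ, δ, ε}  = {α, δ, ε} ∪ {γ}
Round 5: stable.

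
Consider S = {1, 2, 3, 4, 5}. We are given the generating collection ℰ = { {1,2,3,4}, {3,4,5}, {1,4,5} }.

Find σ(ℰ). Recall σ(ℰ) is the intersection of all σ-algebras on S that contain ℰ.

σ(ℰ) (32 sets): { {}, {1}, {2}, {3}, {4}, {5}, {1,2}, {1,3}, {1,4}, {1,5}, {2,3}, {2,4}, {2,5}, {3,4}, {3,5}, {4,5}, {1,2,3}, {1,2,4}, {1,2,5}, {1,3,4}, {1,3,5}, {1,4,5}, {2,3,4}, {2,3,5}, {2,4,5}, {3,4,5}, {1,2,3,4}, {1,2,3,5}, {1,2,4,5}, {1,3,4,5}, {2,3,4,5}, S }

Derivation:
Take S₀ = ℰ ∪ {∅, S} = { {}, {1,4,5}, {3,4,5}, {1,2,3,4}, S }.
Step 1: +4 →
  {5}  = complement {1,2,3,4}
  {1,2}  = complement {3,4,5}
  {2,3}  = complement {1,4,5}
  {1,3,4,5}  = {1,4,5} ∪ {3,4,5}
  [9 total]
Step 2: +6 →
  {2}  = complement {1,3,4,5}
  {1,2,3}  = {1,2} ∪ {2,3}
  {1,2,5}  = {1,2} ∪ {5}
  {2,3,5}  = {5} ∪ {2,3}
  {1,2,4,5}  = {1,4,5} ∪ {1,2}
  {2,3,4,5}  = {3,4,5} ∪ {2,3}
  [15 total]
Step 3: +7 →
  {1}  = complement {2,3,4,5}
  {3}  = complement {1,2,4,5}
  {1,4}  = complement {2,3,5}
  {2,5}  = {2} ∪ {5}
  {3,4}  = complement {1,2,5}
  {4,5}  = complement {1,2,3}
  {1,2,3,5}  = {1,2,5} ∪ {2,3,5}
  [22 total]
Step 4. New:
  {4}  = complement {1,2,3,5}
  {1,3}  = {3} ∪ {1}
  {1,5}  = {5} ∪ {1}
  {3,5}  = {5} ∪ {3}
  {1,2,4}  = {2} ∪ {1,4}
  {1,3,4}  = complement {2,5}
  {2,3,4}  = {3,4} ∪ {2}
  {2,4,5}  = {2,5} ∪ {4,5}
  [30 total]
Step 5: 2 new —
  {2,4}  = {2} ∪ {4}
  {1,3,5}  = {5} ∪ {1,3}
  [32 total]
Step 6: stable.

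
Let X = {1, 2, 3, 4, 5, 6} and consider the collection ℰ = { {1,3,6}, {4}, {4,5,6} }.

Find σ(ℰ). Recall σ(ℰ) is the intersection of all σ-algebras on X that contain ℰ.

Seed the family with ℰ together with ∅ and X: { {}, {4}, {1,3,6}, {4,5,6}, X }.
Pass 1 (5 new):
  {1,2,3}  = X∖{4,5,6}
  {2,4,5}  = X∖{1,3,6}
  {1,3,4,6}  = {1,3,6} ∪ {4}
  {1,2,3,5,6}  = X∖{4}
  {1,3,4,5,6}  = {1,3,6} ∪ {4,5,6}
  |family| = 10
Pass 2 adds 7:
  {2}  = X∖{1,3,4,5,6}
  {2,5}  = X∖{1,3,4,6}
  {1,2,3,4}  = {1,2,3} ∪ {4}
  {1,2,3,6}  = {1,2,3} ∪ {1,3,6}
  {2,4,5,6}  = {4,5,6} ∪ {2,4,5}
  {1,2,3,4,5}  = {1,2,3} ∪ {2,4,5}
  {1,2,3,4,6}  = {1,2,3} ∪ {1,3,4,6}
  |family| = 17
Pass 3: +7 →
  {5}  = X∖{1,2,3,4,6}
  {6}  = X∖{1,2,3,4,5}
  {1,3}  = X∖{2,4,5,6}
  {2,4}  = {4} ∪ {2}
  {4,5}  = X∖{1,2,3,6}
  {5,6}  = X∖{1,2,3,4}
  {1,2,3,5}  = {2,5} ∪ {1,2,3}
  |family| = 24
Pass 4: 8 new —
  {2,6}  = {2} ∪ {6}
  {4,6}  = X∖{1,2,3,5}
  {1,3,4}  = {1,3} ∪ {4}
  {1,3,5}  = {5} ∪ {1,3}
  {2,4,6}  = {6} ∪ {2,4}
  {2,5,6}  = {2,5} ∪ {5,6}
  {1,3,4,5}  = {4,5} ∪ {1,3}
  {1,3,5,6}  = X∖{2,4}
  |family| = 32
Pass 5: no new sets; the family is a σ-algebra.

Hence σ(ℰ) has 32 members: { {}, {2}, {4}, {5}, {6}, {1,3}, {2,4}, {2,5}, {2,6}, {4,5}, {4,6}, {5,6}, {1,2,3}, {1,3,4}, {1,3,5}, {1,3,6}, {2,4,5}, {2,4,6}, {2,5,6}, {4,5,6}, {1,2,3,4}, {1,2,3,5}, {1,2,3,6}, {1,3,4,5}, {1,3,4,6}, {1,3,5,6}, {2,4,5,6}, {1,2,3,4,5}, {1,2,3,4,6}, {1,2,3,5,6}, {1,3,4,5,6}, X }.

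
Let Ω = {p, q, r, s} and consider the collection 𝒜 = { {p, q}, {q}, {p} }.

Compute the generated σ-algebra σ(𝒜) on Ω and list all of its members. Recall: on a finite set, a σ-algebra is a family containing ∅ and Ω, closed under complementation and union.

Begin from { {}, {p}, {q}, {p, q}, Ω } (that is, 𝒜 plus ∅ and Ω).
Step 1: +3 →
  {r, s}  = complement {p, q}
  {p, r, s}  = complement {q}
  {q, r, s}  = complement {p}
  — 8 sets.
Step 2 adds nothing — fixpoint reached.

Therefore σ(𝒜) = { {}, {p}, {q}, {p, q}, {r, s}, {p, r, s}, {q, r, s}, Ω } (|σ(𝒜)| = 8).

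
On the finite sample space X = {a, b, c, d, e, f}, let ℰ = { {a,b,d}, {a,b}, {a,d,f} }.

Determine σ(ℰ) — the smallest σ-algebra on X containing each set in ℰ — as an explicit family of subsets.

σ(ℰ) (32 sets): { {}, {a}, {b}, {d}, {f}, {a,b}, {a,d}, {a,f}, {b,d}, {b,f}, {c,e}, {d,f}, {a,b,d}, {a,b,f}, {a,c,e}, {a,d,f}, {b,c,e}, {b,d,f}, {c,d,e}, {c,e,f}, {a,b,c,e}, {a,b,d,f}, {a,c,d,e}, {a,c,e,f}, {b,c,d,e}, {b,c,e,f}, {c,d,e,f}, {a,b,c,d,e}, {a,b,c,e,f}, {a,c,d,e,f}, {b,c,d,e,f}, X }

Check:
Begin from { {}, {a,b}, {a,b,d}, {a,d,f}, X } (that is, ℰ plus ∅ and X).
Round 1: 4 new —
  {b,c,e}  = ᶜ of {a,d,f}
  {c,e,f}  = ᶜ of {a,b,d}
  {a,b,d,f}  = {a,b} ∪ {a,d,f}
  {c,d,e,f}  = ᶜ of {a,b}
  [9 total]
Round 2. New:
  {c,e}  = ᶜ of {a,b,d,f}
  {a,b,c,e}  = {a,b} ∪ {b,c,e}
  {b,c,e,f}  = {b,c,e} ∪ {c,e,f}
  {a,b,c,d,e}  = {a,b,d} ∪ {b,c,e}
  {a,b,c,e,f}  = {a,b} ∪ {c,e,f}
  {a,c,d,e,f}  = {c,d,e,f} ∪ {a,d,f}
  {b,c,d,e,f}  = {c,d,e,f} ∪ {b,c,e}
  [16 total]
Round 3: +6 →
  {a}  = ᶜ of {b,c,d,e,f}
  {b}  = ᶜ of {a,c,d,e,f}
  {d}  = ᶜ of {a,b,c,e,f}
  {f}  = ᶜ of {a,b,c,d,e}
  {a,d}  = ᶜ of {b,c,e,f}
  {d,f}  = ᶜ of {a,b,c,e}
  [22 total]
Round 4 adds 10:
  {a,f}  = {a} ∪ {f}
  {b,d}  = {b} ∪ {d}
  {b,f}  = {b} ∪ {f}
  {a,b,f}  = {a,b} ∪ {f}
  {a,c,e}  = {a} ∪ {c,e}
  {b,d,f}  = {b} ∪ {d,f}
  {c,d,e}  = {c,e} ∪ {d}
  {a,c,d,e}  = {a,d} ∪ {c,e}
  {a,c,e,f}  = {a} ∪ {c,e,f}
  {b,c,d,e}  = {b,c,e} ∪ {d}
  [32 total]
Round 5 adds nothing — fixpoint reached.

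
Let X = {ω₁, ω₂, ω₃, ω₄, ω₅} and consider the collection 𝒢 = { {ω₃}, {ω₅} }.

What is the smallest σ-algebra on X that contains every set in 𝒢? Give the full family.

Answer: σ(𝒢) = { ∅, {ω₃}, {ω₅}, {ω₃, ω₅}, {ω₁, ω₂, ω₄}, {ω₁, ω₂, ω₃, ω₄}, {ω₁, ω₂, ω₄, ω₅}, X }

Working:
Take S₀ = 𝒢 ∪ {∅, X} = { ∅, {ω₃}, {ω₅}, X }.
Pass 1. New:
  {ω₃, ω₅}  = {ω₃} ∪ {ω₅}
  {ω₁, ω₂, ω₃, ω₄}  = complement {ω₅}
  {ω₁, ω₂, ω₄, ω₅}  = complement {ω₃}
  (now 7)
Pass 2: +1 →
  {ω₁, ω₂, ω₄}  = complement {ω₃, ω₅}
  (now 8)
Pass 3 adds nothing — fixpoint reached.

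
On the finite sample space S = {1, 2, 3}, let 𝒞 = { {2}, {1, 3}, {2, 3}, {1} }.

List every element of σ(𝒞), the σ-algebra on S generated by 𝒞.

Answer: σ(𝒞) = { {}, {1}, {2}, {3}, {1, 2}, {1, 3}, {2, 3}, S }

Working:
Seed the family with 𝒞 together with ∅ and S: { {}, {1}, {2}, {1, 3}, {2, 3}, S }.
Iteration 1 adds 1:
  {1, 2}  = {2} ∪ {1}
  [7 total]
Iteration 2. New:
  {3}  = S∖{1, 2}
  [8 total]
Iteration 3 adds nothing — fixpoint reached.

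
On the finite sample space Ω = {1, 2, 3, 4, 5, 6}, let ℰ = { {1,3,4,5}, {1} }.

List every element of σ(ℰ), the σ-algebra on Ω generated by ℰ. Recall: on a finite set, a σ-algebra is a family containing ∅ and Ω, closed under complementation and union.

Answer: σ(ℰ) = { ∅, {1}, {2,6}, {1,2,6}, {3,4,5}, {1,3,4,5}, {2,3,4,5,6}, Ω }

Check:
Initial family (4 sets): { ∅, {1}, {1,3,4,5}, Ω }.
Round 1: 2 new —
  {2,6}  = Ω∖{1,3,4,5}
  {2,3,4,5,6}  = Ω∖{1}
  |family| = 6
Round 2: +1 →
  {1,2,6}  = {2,6} ∪ {1}
  |family| = 7
Round 3: +1 →
  {3,4,5}  = Ω∖{1,2,6}
  |family| = 8
Round 4: stable.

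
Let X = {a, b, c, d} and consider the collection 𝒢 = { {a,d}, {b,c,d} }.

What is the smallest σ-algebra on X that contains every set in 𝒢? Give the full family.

Answer: σ(𝒢) = { {}, {a}, {d}, {a,d}, {b,c}, {a,b,c}, {b,c,d}, X }

Trace:
Start: 𝒢 ∪ {∅, X} = { {}, {a,d}, {b,c,d}, X }.
Round 1: 2 new —
  {a}  = {b,c,d}ᶜ
  {b,c}  = {a,d}ᶜ
  — 6 sets.
Round 2: 1 new —
  {a,b,c}  = {b,c} ∪ {a}
  — 7 sets.
Round 3: +1 →
  {d}  = {a,b,c}ᶜ
  — 8 sets.
Round 4: no new sets; the family is a σ-algebra.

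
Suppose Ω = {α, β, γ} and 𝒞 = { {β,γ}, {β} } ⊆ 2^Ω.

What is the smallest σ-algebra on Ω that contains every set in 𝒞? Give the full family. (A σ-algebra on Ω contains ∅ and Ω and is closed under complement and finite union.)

Start: 𝒞 ∪ {∅, Ω} = { {}, {β}, {β,γ}, Ω }.
Pass 1 adds 2:
  {α}  = complement {β,γ}
  {α,γ}  = complement {β}
  |family| = 6
Pass 2: +1 →
  {α,β}  = {β} ∪ {α}
  |family| = 7
Pass 3 (1 new):
  {γ}  = complement {α,β}
  |family| = 8
Pass 4: already closed under ᶜ and ∪.

σ(𝒞) = { {}, {α}, {β}, {γ}, {α,β}, {α,γ}, {β,γ}, Ω }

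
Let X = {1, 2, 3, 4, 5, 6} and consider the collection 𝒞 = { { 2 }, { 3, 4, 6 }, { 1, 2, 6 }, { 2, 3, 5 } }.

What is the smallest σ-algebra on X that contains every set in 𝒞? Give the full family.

Seed the family with 𝒞 together with ∅ and X: { {}, { 2 }, { 1, 2, 6 }, { 2, 3, 5 }, { 3, 4, 6 }, X }.
Iteration 1 (8 new):
  { 1, 2, 5 }  = ᶜ of { 3, 4, 6 }
  { 1, 4, 6 }  = ᶜ of { 2, 3, 5 }
  { 3, 4, 5 }  = ᶜ of { 1, 2, 6 }
  { 2, 3, 4, 6 }  = { 2 } ∪ { 3, 4, 6 }
  { 1, 2, 3, 4, 6 }  = { 3, 4, 6 } ∪ { 1, 2, 6 }
  { 1, 2, 3, 5, 6 }  = { 2, 3, 5 } ∪ { 1, 2, 6 }
  { 1, 3, 4, 5, 6 }  = ᶜ of { 2 }
  { 2, 3, 4, 5, 6 }  = { 2, 3, 5 } ∪ { 3, 4, 6 }
  |family| = 14
Iteration 2: +12 →
  { 1 }  = ᶜ of { 2, 3, 4, 5, 6 }
  { 4 }  = ᶜ of { 1, 2, 3, 5, 6 }
  { 5 }  = ᶜ of { 1, 2, 3, 4, 6 }
  { 1, 5 }  = ᶜ of { 2, 3, 4, 6 }
  { 1, 2, 3, 5 }  = { 1, 2, 5 } ∪ { 2, 3, 5 }
  { 1, 2, 4, 6 }  = { 2 } ∪ { 1, 4, 6 }
  { 1, 2, 5, 6 }  = { 1, 2, 5 } ∪ { 1, 2, 6 }
  { 1, 3, 4, 6 }  = { 1, 4, 6 } ∪ { 3, 4, 6 }
  { 2, 3, 4, 5 }  = { 3, 4, 5 } ∪ { 2 }
  { 3, 4, 5, 6 }  = { 3, 4, 5 } ∪ { 3, 4, 6 }
  { 1, 2, 3, 4, 5 }  = { 3, 4, 5 } ∪ { 1, 2, 5 }
  { 1, 2, 4, 5, 6 }  = { 1, 4, 6 } ∪ { 1, 2, 5 }
  |family| = 26
Iteration 3: +15 →
  { 3 }  = ᶜ of { 1, 2, 4, 5, 6 }
  { 6 }  = ᶜ of { 1, 2, 3, 4, 5 }
  { 1, 2 }  = ᶜ of { 3, 4, 5, 6 }
  { 1, 4 }  = { 4 } ∪ { 1 }
  { 1, 6 }  = ᶜ of { 2, 3, 4, 5 }
  { 2, 4 }  = { 2 } ∪ { 4 }
  { 2, 5 }  = ᶜ of { 1, 3, 4, 6 }
  { 3, 4 }  = ᶜ of { 1, 2, 5, 6 }
  { 3, 5 }  = ᶜ of { 1, 2, 4, 6 }
  { 4, 5 }  = { 5 } ∪ { 4 }
  { 4, 6 }  = ᶜ of { 1, 2, 3, 5 }
  { 1, 4, 5 }  = { 1, 5 } ∪ { 4 }
  { 1, 2, 4, 5 }  = { 1, 2, 5 } ∪ { 4 }
  { 1, 3, 4, 5 }  = { 3, 4, 5 } ∪ { 1, 5 }
  { 1, 4, 5, 6 }  = { 1, 4, 6 } ∪ { 1, 5 }
  |family| = 41
Iteration 4. New:
  { 1, 3 }  = { 3 } ∪ { 1 }
  { 2, 3 }  = ᶜ of { 1, 4, 5, 6 }
  { 2, 6 }  = ᶜ of { 1, 3, 4, 5 }
  { 3, 6 }  = ᶜ of { 1, 2, 4, 5 }
  { 5, 6 }  = { 6 } ∪ { 5 }
  { 1, 2, 3 }  = { 1, 2 } ∪ { 3 }
  { 1, 2, 4 }  = { 2 } ∪ { 1, 4 }
  { 1, 3, 4 }  = { 3, 4 } ∪ { 1 }
  { 1, 3, 5 }  = { 3, 5 } ∪ { 1 }
  { 1, 3, 6 }  = { 1, 6 } ∪ { 3 }
  { 1, 5, 6 }  = { 1, 6 } ∪ { 1, 5 }
  { 2, 3, 4 }  = { 3, 4 } ∪ { 2 }
  { 2, 3, 6 }  = ᶜ of { 1, 4, 5 }
  { 2, 4, 5 }  = { 2 } ∪ { 4, 5 }
  { 2, 4, 6 }  = { 2 } ∪ { 4, 6 }
  { 2, 5, 6 }  = { 2, 5 } ∪ { 6 }
  { 3, 5, 6 }  = { 3, 5 } ∪ { 6 }
  { 4, 5, 6 }  = { 4, 5 } ∪ { 4, 6 }
  { 1, 2, 3, 4 }  = { 3, 4 } ∪ { 1, 2 }
  { 1, 2, 3, 6 }  = ᶜ of { 4, 5 }
  { 1, 3, 5, 6 }  = ᶜ of { 2, 4 }
  { 2, 3, 5, 6 }  = ᶜ of { 1, 4 }
  { 2, 4, 5, 6 }  = { 2, 5 } ∪ { 4, 6 }
  |family| = 64
Iteration 5: closed — nothing new.

Hence σ(𝒞) has 64 members: { {}, { 1 }, { 2 }, { 3 }, { 4 }, { 5 }, { 6 }, { 1, 2 }, { 1, 3 }, { 1, 4 }, { 1, 5 }, { 1, 6 }, { 2, 3 }, { 2, 4 }, { 2, 5 }, { 2, 6 }, { 3, 4 }, { 3, 5 }, { 3, 6 }, { 4, 5 }, { 4, 6 }, { 5, 6 }, { 1, 2, 3 }, { 1, 2, 4 }, { 1, 2, 5 }, { 1, 2, 6 }, { 1, 3, 4 }, { 1, 3, 5 }, { 1, 3, 6 }, { 1, 4, 5 }, { 1, 4, 6 }, { 1, 5, 6 }, { 2, 3, 4 }, { 2, 3, 5 }, { 2, 3, 6 }, { 2, 4, 5 }, { 2, 4, 6 }, { 2, 5, 6 }, { 3, 4, 5 }, { 3, 4, 6 }, { 3, 5, 6 }, { 4, 5, 6 }, { 1, 2, 3, 4 }, { 1, 2, 3, 5 }, { 1, 2, 3, 6 }, { 1, 2, 4, 5 }, { 1, 2, 4, 6 }, { 1, 2, 5, 6 }, { 1, 3, 4, 5 }, { 1, 3, 4, 6 }, { 1, 3, 5, 6 }, { 1, 4, 5, 6 }, { 2, 3, 4, 5 }, { 2, 3, 4, 6 }, { 2, 3, 5, 6 }, { 2, 4, 5, 6 }, { 3, 4, 5, 6 }, { 1, 2, 3, 4, 5 }, { 1, 2, 3, 4, 6 }, { 1, 2, 3, 5, 6 }, { 1, 2, 4, 5, 6 }, { 1, 3, 4, 5, 6 }, { 2, 3, 4, 5, 6 }, X }.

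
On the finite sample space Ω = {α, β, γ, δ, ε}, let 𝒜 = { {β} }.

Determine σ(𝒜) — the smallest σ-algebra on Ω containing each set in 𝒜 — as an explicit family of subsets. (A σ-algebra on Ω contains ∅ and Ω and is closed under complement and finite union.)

σ(𝒜) = { {}, {β}, {α,γ,δ,ε}, Ω }

Check:
Seed the family with 𝒜 together with ∅ and Ω: { {}, {β}, Ω }.
Round 1 adds 1:
  {α,γ,δ,ε}  = Ω∖{β}
  [4 total]
Round 2: closed — nothing new.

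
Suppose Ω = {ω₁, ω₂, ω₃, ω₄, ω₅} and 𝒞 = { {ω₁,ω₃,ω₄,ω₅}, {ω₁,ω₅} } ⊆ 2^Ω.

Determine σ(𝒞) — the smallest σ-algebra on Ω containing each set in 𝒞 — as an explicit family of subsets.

σ(𝒞) = { {}, {ω₂}, {ω₁,ω₅}, {ω₃,ω₄}, {ω₁,ω₂,ω₅}, {ω₂,ω₃,ω₄}, {ω₁,ω₃,ω₄,ω₅}, Ω }

Trace:
Start: 𝒞 ∪ {∅, Ω} = { {}, {ω₁,ω₅}, {ω₁,ω₃,ω₄,ω₅}, Ω }.
Step 1. New:
  {ω₂}  = ᶜ of {ω₁,ω₃,ω₄,ω₅}
  {ω₂,ω₃,ω₄}  = ᶜ of {ω₁,ω₅}
Step 2 adds 1:
  {ω₁,ω₂,ω₅}  = {ω₁,ω₅} ∪ {ω₂}
Step 3. New:
  {ω₃,ω₄}  = ᶜ of {ω₁,ω₂,ω₅}
Step 4: stable.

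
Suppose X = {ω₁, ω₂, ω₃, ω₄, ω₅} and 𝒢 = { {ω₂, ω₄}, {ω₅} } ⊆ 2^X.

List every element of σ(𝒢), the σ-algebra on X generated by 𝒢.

Initial family (4 sets): { ∅, {ω₅}, {ω₂, ω₄}, X }.
Iteration 1 adds 3:
  {ω₁, ω₃, ω₅}  = complement {ω₂, ω₄}
  {ω₂, ω₄, ω₅}  = {ω₂, ω₄} ∪ {ω₅}
  {ω₁, ω₂, ω₃, ω₄}  = complement {ω₅}
  (now 7)
Iteration 2: 1 new —
  {ω₁, ω₃}  = complement {ω₂, ω₄, ω₅}
  (now 8)
Iteration 3 adds nothing — fixpoint reached.

|σ(𝒢)| = 8.  σ(𝒢) = { ∅, {ω₅}, {ω₁, ω₃}, {ω₂, ω₄}, {ω₁, ω₃, ω₅}, {ω₂, ω₄, ω₅}, {ω₁, ω₂, ω₃, ω₄}, X }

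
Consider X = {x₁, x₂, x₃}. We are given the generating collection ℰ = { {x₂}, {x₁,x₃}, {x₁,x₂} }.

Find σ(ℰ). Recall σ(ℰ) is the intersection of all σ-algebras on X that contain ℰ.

Begin from { ∅, {x₂}, {x₁,x₂}, {x₁,x₃}, X } (that is, ℰ plus ∅ and X).
Iteration 1 adds 1:
  {x₃}  = {x₁,x₂}ᶜ
  [6 total]
Iteration 2 (1 new):
  {x₂,x₃}  = {x₃} ∪ {x₂}
  [7 total]
Iteration 3: +1 →
  {x₁}  = {x₂,x₃}ᶜ
  [8 total]
Iteration 4: stable.

Therefore σ(ℰ) = { ∅, {x₁}, {x₂}, {x₃}, {x₁,x₂}, {x₁,x₃}, {x₂,x₃}, X } (|σ(ℰ)| = 8).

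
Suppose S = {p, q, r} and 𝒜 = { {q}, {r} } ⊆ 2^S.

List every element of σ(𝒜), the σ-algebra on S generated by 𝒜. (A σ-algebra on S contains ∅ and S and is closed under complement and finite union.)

σ(𝒜) (8 sets): { {}, {p}, {q}, {r}, {p,q}, {p,r}, {q,r}, S }

Derivation:
Begin from { {}, {q}, {r}, S } (that is, 𝒜 plus ∅ and S).
Round 1. New:
  {p,q}  = ᶜ of {r}
  {p,r}  = ᶜ of {q}
  {q,r}  = {r} ∪ {q}
  |family| = 7
Round 2: 1 new —
  {p}  = ᶜ of {q,r}
  |family| = 8
Round 3: already closed under ᶜ and ∪.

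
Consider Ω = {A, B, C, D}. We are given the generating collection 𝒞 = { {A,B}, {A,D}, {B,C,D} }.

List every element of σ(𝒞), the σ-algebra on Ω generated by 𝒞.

Initial family (5 sets): { {}, {A,B}, {A,D}, {B,C,D}, Ω }.
Pass 1: +4 →
  {A}  = complement {B,C,D}
  {B,C}  = complement {A,D}
  {C,D}  = complement {A,B}
  {A,B,D}  = {A,D} ∪ {A,B}
  [9 total]
Pass 2: 3 new —
  {C}  = complement {A,B,D}
  {A,B,C}  = {A,B} ∪ {B,C}
  {A,C,D}  = {C,D} ∪ {A,D}
  [12 total]
Pass 3. New:
  {B}  = complement {A,C,D}
  {D}  = complement {A,B,C}
  {A,C}  = {C} ∪ {A}
  [15 total]
Pass 4. New:
  {B,D}  = complement {A,C}
  [16 total]
After Pass 5 the family is unchanged; done.

Hence σ(𝒞) has 16 members: { {}, {A}, {B}, {C}, {D}, {A,B}, {A,C}, {A,D}, {B,C}, {B,D}, {C,D}, {A,B,C}, {A,B,D}, {A,C,D}, {B,C,D}, Ω }.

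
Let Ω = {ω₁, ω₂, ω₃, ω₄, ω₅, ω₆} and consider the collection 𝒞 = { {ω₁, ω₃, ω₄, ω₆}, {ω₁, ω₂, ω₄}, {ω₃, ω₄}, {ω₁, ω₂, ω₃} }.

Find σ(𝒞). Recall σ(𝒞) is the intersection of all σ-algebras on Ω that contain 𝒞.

|σ(𝒞)| = 64.  σ(𝒞) = { {}, {ω₁}, {ω₂}, {ω₃}, {ω₄}, {ω₅}, {ω₆}, {ω₁, ω₂}, {ω₁, ω₃}, {ω₁, ω₄}, {ω₁, ω₅}, {ω₁, ω₆}, {ω₂, ω₃}, {ω₂, ω₄}, {ω₂, ω₅}, {ω₂, ω₆}, {ω₃, ω₄}, {ω₃, ω₅}, {ω₃, ω₆}, {ω₄, ω₅}, {ω₄, ω₆}, {ω₅, ω₆}, {ω₁, ω₂, ω₃}, {ω₁, ω₂, ω₄}, {ω₁, ω₂, ω₅}, {ω₁, ω₂, ω₆}, {ω₁, ω₃, ω₄}, {ω₁, ω₃, ω₅}, {ω₁, ω₃, ω₆}, {ω₁, ω₄, ω₅}, {ω₁, ω₄, ω₆}, {ω₁, ω₅, ω₆}, {ω₂, ω₃, ω₄}, {ω₂, ω₃, ω₅}, {ω₂, ω₃, ω₆}, {ω₂, ω₄, ω₅}, {ω₂, ω₄, ω₆}, {ω₂, ω₅, ω₆}, {ω₃, ω₄, ω₅}, {ω₃, ω₄, ω₆}, {ω₃, ω₅, ω₆}, {ω₄, ω₅, ω₆}, {ω₁, ω₂, ω₃, ω₄}, {ω₁, ω₂, ω₃, ω₅}, {ω₁, ω₂, ω₃, ω₆}, {ω₁, ω₂, ω₄, ω₅}, {ω₁, ω₂, ω₄, ω₆}, {ω₁, ω₂, ω₅, ω₆}, {ω₁, ω₃, ω₄, ω₅}, {ω₁, ω₃, ω₄, ω₆}, {ω₁, ω₃, ω₅, ω₆}, {ω₁, ω₄, ω₅, ω₆}, {ω₂, ω₃, ω₄, ω₅}, {ω₂, ω₃, ω₄, ω₆}, {ω₂, ω₃, ω₅, ω₆}, {ω₂, ω₄, ω₅, ω₆}, {ω₃, ω₄, ω₅, ω₆}, {ω₁, ω₂, ω₃, ω₄, ω₅}, {ω₁, ω₂, ω₃, ω₄, ω₆}, {ω₁, ω₂, ω₃, ω₅, ω₆}, {ω₁, ω₂, ω₄, ω₅, ω₆}, {ω₁, ω₃, ω₄, ω₅, ω₆}, {ω₂, ω₃, ω₄, ω₅, ω₆}, Ω }

Derivation:
Begin from { {}, {ω₃, ω₄}, {ω₁, ω₂, ω₃}, {ω₁, ω₂, ω₄}, {ω₁, ω₃, ω₄, ω₆}, Ω } (that is, 𝒞 plus ∅ and Ω).
Round 1 adds 6:
  {ω₂, ω₅}  = Ω∖{ω₁, ω₃, ω₄, ω₆}
  {ω₃, ω₅, ω₆}  = Ω∖{ω₁, ω₂, ω₄}
  {ω₄, ω₅, ω₆}  = Ω∖{ω₁, ω₂, ω₃}
  {ω₁, ω₂, ω₃, ω₄}  = {ω₃, ω₄} ∪ {ω₁, ω₂, ω₃}
  {ω₁, ω₂, ω₅, ω₆}  = Ω∖{ω₃, ω₄}
  {ω₁, ω₂, ω₃, ω₄, ω₆}  = {ω₁, ω₂, ω₃} ∪ {ω₁, ω₃, ω₄, ω₆}
  [12 total]
Round 2 (12 new):
  {ω₅}  = Ω∖{ω₁, ω₂, ω₃, ω₄, ω₆}
  {ω₅, ω₆}  = Ω∖{ω₁, ω₂, ω₃, ω₄}
  {ω₁, ω₂, ω₃, ω₅}  = {ω₂, ω₅} ∪ {ω₁, ω₂, ω₃}
  {ω₁, ω₂, ω₄, ω₅}  = {ω₂, ω₅} ∪ {ω₁, ω₂, ω₄}
  {ω₂, ω₃, ω₄, ω₅}  = {ω₂, ω₅} ∪ {ω₃, ω₄}
  {ω₂, ω₃, ω₅, ω₆}  = {ω₂, ω₅} ∪ {ω₃, ω₅, ω₆}
  {ω₂, ω₄, ω₅, ω₆}  = {ω₂, ω₅} ∪ {ω₄, ω₅, ω₆}
  {ω₃, ω₄, ω₅, ω₆}  = {ω₃, ω₄} ∪ {ω₃, ω₅, ω₆}
  {ω₁, ω₂, ω₃, ω₄, ω₅}  = {ω₂, ω₅} ∪ {ω₁, ω₂, ω₃, ω₄}
  {ω₁, ω₂, ω₃, ω₅, ω₆}  = {ω₁, ω₂, ω₃} ∪ {ω₃, ω₅, ω₆}
  {ω₁, ω₂, ω₄, ω₅, ω₆}  = {ω₁, ω₂, ω₄} ∪ {ω₄, ω₅, ω₆}
  {ω₁, ω₃, ω₄, ω₅, ω₆}  = {ω₃, ω₅, ω₆} ∪ {ω₁, ω₃, ω₄, ω₆}
  [24 total]
Round 3 adds 13:
  {ω₂}  = Ω∖{ω₁, ω₃, ω₄, ω₅, ω₆}
  {ω₃}  = Ω∖{ω₁, ω₂, ω₄, ω₅, ω₆}
  {ω₄}  = Ω∖{ω₁, ω₂, ω₃, ω₅, ω₆}
  {ω₆}  = Ω∖{ω₁, ω₂, ω₃, ω₄, ω₅}
  {ω₁, ω₂}  = Ω∖{ω₃, ω₄, ω₅, ω₆}
  {ω₁, ω₃}  = Ω∖{ω₂, ω₄, ω₅, ω₆}
  {ω₁, ω₄}  = Ω∖{ω₂, ω₃, ω₅, ω₆}
  {ω₁, ω₆}  = Ω∖{ω₂, ω₃, ω₄, ω₅}
  {ω₃, ω₆}  = Ω∖{ω₁, ω₂, ω₄, ω₅}
  {ω₄, ω₆}  = Ω∖{ω₁, ω₂, ω₃, ω₅}
  {ω₂, ω₅, ω₆}  = {ω₂, ω₅} ∪ {ω₅, ω₆}
  {ω₃, ω₄, ω₅}  = {ω₃, ω₄} ∪ {ω₅}
  {ω₂, ω₃, ω₄, ω₅, ω₆}  = {ω₂, ω₅} ∪ {ω₃, ω₄, ω₅, ω₆}
  [37 total]
Round 4 adds 25:
  {ω₁}  = Ω∖{ω₂, ω₃, ω₄, ω₅, ω₆}
  {ω₂, ω₃}  = {ω₂} ∪ {ω₃}
  {ω₂, ω₄}  = {ω₂} ∪ {ω₄}
  {ω₂, ω₆}  = {ω₂} ∪ {ω₆}
  {ω₃, ω₅}  = {ω₅} ∪ {ω₃}
  {ω₄, ω₅}  = {ω₅} ∪ {ω₄}
  {ω₁, ω₂, ω₅}  = {ω₂, ω₅} ∪ {ω₁, ω₂}
  {ω₁, ω₂, ω₆}  = Ω∖{ω₃, ω₄, ω₅}
  {ω₁, ω₃, ω₄}  = Ω∖{ω₂, ω₅, ω₆}
  {ω₁, ω₃, ω₅}  = {ω₅} ∪ {ω₁, ω₃}
  {ω₁, ω₃, ω₆}  = {ω₁, ω₆} ∪ {ω₃}
  {ω₁, ω₄, ω₅}  = {ω₅} ∪ {ω₁, ω₄}
  {ω₁, ω₄, ω₆}  = {ω₁, ω₆} ∪ {ω₁, ω₄}
  {ω₁, ω₅, ω₆}  = {ω₅, ω₆} ∪ {ω₁, ω₆}
  {ω₂, ω₃, ω₄}  = {ω₃, ω₄} ∪ {ω₂}
  {ω₂, ω₃, ω₅}  = {ω₂, ω₅} ∪ {ω₃}
  {ω₂, ω₃, ω₆}  = {ω₂} ∪ {ω₃, ω₆}
  {ω₂, ω₄, ω₅}  = {ω₂, ω₅} ∪ {ω₄}
  {ω₂, ω₄, ω₆}  = {ω₂} ∪ {ω₄, ω₆}
  {ω₃, ω₄, ω₆}  = {ω₃, ω₄} ∪ {ω₆}
  {ω₁, ω₂, ω₃, ω₆}  = {ω₁, ω₂, ω₃} ∪ {ω₁, ω₆}
  {ω₁, ω₂, ω₄, ω₆}  = {ω₁, ω₂} ∪ {ω₄, ω₆}
  {ω₁, ω₃, ω₄, ω₅}  = {ω₃, ω₄, ω₅} ∪ {ω₁, ω₄}
  {ω₁, ω₃, ω₅, ω₆}  = {ω₅, ω₆} ∪ {ω₁, ω₃}
  {ω₁, ω₄, ω₅, ω₆}  = {ω₅, ω₆} ∪ {ω₁, ω₄}
  [62 total]
Round 5: +2 →
  {ω₁, ω₅}  = {ω₅} ∪ {ω₁}
  {ω₂, ω₃, ω₄, ω₆}  = {ω₂, ω₄, ω₆} ∪ {ω₃, ω₄}
  [64 total]
Round 6: stable.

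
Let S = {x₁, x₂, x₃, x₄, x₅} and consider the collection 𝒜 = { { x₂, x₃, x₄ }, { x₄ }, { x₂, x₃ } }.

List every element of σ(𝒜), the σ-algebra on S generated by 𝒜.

σ(𝒜) = { {}, { x₄ }, { x₁, x₅ }, { x₂, x₃ }, { x₁, x₄, x₅ }, { x₂, x₃, x₄ }, { x₁, x₂, x₃, x₅ }, S }

Trace:
Take S₀ = 𝒜 ∪ {∅, S} = { {}, { x₄ }, { x₂, x₃ }, { x₂, x₃, x₄ }, S }.
Iteration 1: 3 new —
  { x₁, x₅ }  = ᶜ of { x₂, x₃, x₄ }
  { x₁, x₄, x₅ }  = ᶜ of { x₂, x₃ }
  { x₁, x₂, x₃, x₅ }  = ᶜ of { x₄ }
  (now 8)
Iteration 2: stable.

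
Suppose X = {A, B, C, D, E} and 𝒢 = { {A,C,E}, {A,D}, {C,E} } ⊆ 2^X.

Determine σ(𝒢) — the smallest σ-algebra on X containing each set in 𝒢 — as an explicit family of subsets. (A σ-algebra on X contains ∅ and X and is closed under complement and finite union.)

σ(𝒢) = { {}, {A}, {B}, {D}, {A,B}, {A,D}, {B,D}, {C,E}, {A,B,D}, {A,C,E}, {B,C,E}, {C,D,E}, {A,B,C,E}, {A,C,D,E}, {B,C,D,E}, X }

Trace:
Start: 𝒢 ∪ {∅, X} = { {}, {A,D}, {C,E}, {A,C,E}, X }.
Step 1 (4 new):
  {B,D}  = {A,C,E}ᶜ
  {A,B,D}  = {C,E}ᶜ
  {B,C,E}  = {A,D}ᶜ
  {A,C,D,E}  = {A,D} ∪ {A,C,E}
Step 2 (3 new):
  {B}  = {A,C,D,E}ᶜ
  {A,B,C,E}  = {A,C,E} ∪ {B,C,E}
  {B,C,D,E}  = {B,C,E} ∪ {B,D}
Step 3: 2 new —
  {A}  = {B,C,D,E}ᶜ
  {D}  = {A,B,C,E}ᶜ
Step 4: +2 →
  {A,B}  = {B} ∪ {A}
  {C,D,E}  = {D} ∪ {C,E}
Step 5: no new sets; the family is a σ-algebra.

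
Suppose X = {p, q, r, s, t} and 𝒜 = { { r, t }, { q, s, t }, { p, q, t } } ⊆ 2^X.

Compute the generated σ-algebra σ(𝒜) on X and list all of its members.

Start: 𝒜 ∪ {∅, X} = { ∅, { r, t }, { p, q, t }, { q, s, t }, X }.
Iteration 1. New:
  { p, r }  = ᶜ of { q, s, t }
  { r, s }  = ᶜ of { p, q, t }
  { p, q, s }  = ᶜ of { r, t }
  { p, q, r, t }  = { p, q, t } ∪ { r, t }
  { p, q, s, t }  = { p, q, t } ∪ { q, s, t }
  { q, r, s, t }  = { r, t } ∪ { q, s, t }
  |family| = 11
Iteration 2 (7 new):
  { p }  = ᶜ of { q, r, s, t }
  { r }  = ᶜ of { p, q, s, t }
  { s }  = ᶜ of { p, q, r, t }
  { p, r, s }  = { r, s } ∪ { p, r }
  { p, r, t }  = { p, r } ∪ { r, t }
  { r, s, t }  = { r, s } ∪ { r, t }
  { p, q, r, s }  = { r, s } ∪ { p, q, s }
  |family| = 18
Iteration 3. New:
  { t }  = ᶜ of { p, q, r, s }
  { p, q }  = ᶜ of { r, s, t }
  { p, s }  = { s } ∪ { p }
  { q, s }  = ᶜ of { p, r, t }
  { q, t }  = ᶜ of { p, r, s }
  { p, r, s, t }  = { r, s, t } ∪ { p, r, s }
  |family| = 24
Iteration 4 adds 7:
  { q }  = ᶜ of { p, r, s, t }
  { p, t }  = { t } ∪ { p }
  { s, t }  = { t } ∪ { s }
  { p, q, r }  = { p, q } ∪ { r }
  { p, s, t }  = { t } ∪ { p, s }
  { q, r, s }  = { r, s } ∪ { q, s }
  { q, r, t }  = ᶜ of { p, s }
  |family| = 31
Iteration 5 (1 new):
  { q, r }  = ᶜ of { p, s, t }
  |family| = 32
Iteration 6: stable.

Therefore σ(𝒜) = { ∅, { p }, { q }, { r }, { s }, { t }, { p, q }, { p, r }, { p, s }, { p, t }, { q, r }, { q, s }, { q, t }, { r, s }, { r, t }, { s, t }, { p, q, r }, { p, q, s }, { p, q, t }, { p, r, s }, { p, r, t }, { p, s, t }, { q, r, s }, { q, r, t }, { q, s, t }, { r, s, t }, { p, q, r, s }, { p, q, r, t }, { p, q, s, t }, { p, r, s, t }, { q, r, s, t }, X } (|σ(𝒜)| = 32).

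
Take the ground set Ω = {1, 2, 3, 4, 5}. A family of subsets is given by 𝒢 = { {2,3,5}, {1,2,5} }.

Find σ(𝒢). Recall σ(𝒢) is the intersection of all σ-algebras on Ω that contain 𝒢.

σ(𝒢) (16 sets): { {}, {1}, {3}, {4}, {1,3}, {1,4}, {2,5}, {3,4}, {1,2,5}, {1,3,4}, {2,3,5}, {2,4,5}, {1,2,3,5}, {1,2,4,5}, {2,3,4,5}, Ω }

Check:
Start: 𝒢 ∪ {∅, Ω} = { {}, {1,2,5}, {2,3,5}, Ω }.
Round 1: +3 →
  {1,4}  = complement {2,3,5}
  {3,4}  = complement {1,2,5}
  {1,2,3,5}  = {1,2,5} ∪ {2,3,5}
Round 2: +4 →
  {4}  = complement {1,2,3,5}
  {1,3,4}  = {3,4} ∪ {1,4}
  {1,2,4,5}  = {1,2,5} ∪ {1,4}
  {2,3,4,5}  = {3,4} ∪ {2,3,5}
Round 3: 3 new —
  {1}  = complement {2,3,4,5}
  {3}  = complement {1,2,4,5}
  {2,5}  = complement {1,3,4}
Round 4: 2 new —
  {1,3}  = {3} ∪ {1}
  {2,4,5}  = {2,5} ∪ {4}
Round 5: closed — nothing new.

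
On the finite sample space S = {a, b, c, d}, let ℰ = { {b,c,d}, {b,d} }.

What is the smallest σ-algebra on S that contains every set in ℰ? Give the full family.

Begin from { {}, {b,d}, {b,c,d}, S } (that is, ℰ plus ∅ and S).
Pass 1: +2 →
  {a}  = {b,c,d}ᶜ
  {a,c}  = {b,d}ᶜ
  [6 total]
Pass 2: 1 new —
  {a,b,d}  = {b,d} ∪ {a}
  [7 total]
Pass 3: 1 new —
  {c}  = {a,b,d}ᶜ
  [8 total]
Pass 4: closed — nothing new.

Therefore σ(ℰ) = { {}, {a}, {c}, {a,c}, {b,d}, {a,b,d}, {b,c,d}, S } (|σ(ℰ)| = 8).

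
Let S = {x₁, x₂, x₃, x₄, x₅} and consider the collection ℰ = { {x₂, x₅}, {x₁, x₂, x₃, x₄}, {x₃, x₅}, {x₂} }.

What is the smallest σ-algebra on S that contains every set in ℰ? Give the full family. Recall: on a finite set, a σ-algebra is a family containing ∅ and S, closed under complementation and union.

Begin from { {}, {x₂}, {x₂, x₅}, {x₃, x₅}, {x₁, x₂, x₃, x₄}, S } (that is, ℰ plus ∅ and S).
Iteration 1 adds 5:
  {x₅}  = ᶜ of {x₁, x₂, x₃, x₄}
  {x₁, x₂, x₄}  = ᶜ of {x₃, x₅}
  {x₁, x₃, x₄}  = ᶜ of {x₂, x₅}
  {x₂, x₃, x₅}  = {x₂, x₅} ∪ {x₃, x₅}
  {x₁, x₃, x₄, x₅}  = ᶜ of {x₂}
Iteration 2 adds 2:
  {x₁, x₄}  = ᶜ of {x₂, x₃, x₅}
  {x₁, x₂, x₄, x₅}  = {x₂, x₅} ∪ {x₁, x₂, x₄}
Iteration 3: 2 new —
  {x₃}  = ᶜ of {x₁, x₂, x₄, x₅}
  {x₁, x₄, x₅}  = {x₁, x₄} ∪ {x₅}
Iteration 4 (1 new):
  {x₂, x₃}  = ᶜ of {x₁, x₄, x₅}
Iteration 5: no new sets; the family is a σ-algebra.

σ(ℰ) = { {}, {x₂}, {x₃}, {x₅}, {x₁, x₄}, {x₂, x₃}, {x₂, x₅}, {x₃, x₅}, {x₁, x₂, x₄}, {x₁, x₃, x₄}, {x₁, x₄, x₅}, {x₂, x₃, x₅}, {x₁, x₂, x₃, x₄}, {x₁, x₂, x₄, x₅}, {x₁, x₃, x₄, x₅}, S }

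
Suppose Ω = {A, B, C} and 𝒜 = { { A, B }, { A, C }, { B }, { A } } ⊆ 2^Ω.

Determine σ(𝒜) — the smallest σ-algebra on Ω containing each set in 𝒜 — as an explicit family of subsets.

Answer: σ(𝒜) = { {}, { A }, { B }, { C }, { A, B }, { A, C }, { B, C }, Ω }

Check:
Begin from { {}, { A }, { B }, { A, B }, { A, C }, Ω } (that is, 𝒜 plus ∅ and Ω).
Round 1: +2 →
  { C }  = { A, B }ᶜ
  { B, C }  = { A }ᶜ
  (now 8)
Round 2 adds nothing — fixpoint reached.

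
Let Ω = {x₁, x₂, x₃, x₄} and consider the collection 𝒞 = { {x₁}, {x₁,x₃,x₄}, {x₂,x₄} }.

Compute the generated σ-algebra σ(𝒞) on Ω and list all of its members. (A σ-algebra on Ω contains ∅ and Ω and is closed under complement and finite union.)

Begin from { ∅, {x₁}, {x₂,x₄}, {x₁,x₃,x₄}, Ω } (that is, 𝒞 plus ∅ and Ω).
Iteration 1 adds 4:
  {x₂}  = {x₁,x₃,x₄}ᶜ
  {x₁,x₃}  = {x₂,x₄}ᶜ
  {x₁,x₂,x₄}  = {x₂,x₄} ∪ {x₁}
  {x₂,x₃,x₄}  = {x₁}ᶜ
  — 9 sets.
Iteration 2: 3 new —
  {x₃}  = {x₁,x₂,x₄}ᶜ
  {x₁,x₂}  = {x₂} ∪ {x₁}
  {x₁,x₂,x₃}  = {x₂} ∪ {x₁,x₃}
  — 12 sets.
Iteration 3 adds 3:
  {x₄}  = {x₁,x₂,x₃}ᶜ
  {x₂,x₃}  = {x₃} ∪ {x₂}
  {x₃,x₄}  = {x₁,x₂}ᶜ
  — 15 sets.
Iteration 4: 1 new —
  {x₁,x₄}  = {x₂,x₃}ᶜ
  — 16 sets.
Iteration 5: closed — nothing new.

Hence σ(𝒞) has 16 members: { ∅, {x₁}, {x₂}, {x₃}, {x₄}, {x₁,x₂}, {x₁,x₃}, {x₁,x₄}, {x₂,x₃}, {x₂,x₄}, {x₃,x₄}, {x₁,x₂,x₃}, {x₁,x₂,x₄}, {x₁,x₃,x₄}, {x₂,x₃,x₄}, Ω }.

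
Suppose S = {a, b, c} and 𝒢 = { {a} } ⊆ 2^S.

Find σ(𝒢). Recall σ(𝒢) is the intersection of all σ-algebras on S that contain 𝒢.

Begin from { {}, {a}, S } (that is, 𝒢 plus ∅ and S).
Round 1: 1 new —
  {b,c}  = ᶜ of {a}
  — 4 sets.
Round 2 adds nothing — fixpoint reached.

Therefore σ(𝒢) = { {}, {a}, {b,c}, S } (|σ(𝒢)| = 4).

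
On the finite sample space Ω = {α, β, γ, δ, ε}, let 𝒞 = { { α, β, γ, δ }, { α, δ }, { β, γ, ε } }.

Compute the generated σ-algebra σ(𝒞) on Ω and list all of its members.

Seed the family with 𝒞 together with ∅ and Ω: { ∅, { α, δ }, { β, γ, ε }, { α, β, γ, δ }, Ω }.
Iteration 1. New:
  { ε }  = complement { α, β, γ, δ }
  — 6 sets.
Iteration 2 adds 1:
  { α, δ, ε }  = { α, δ } ∪ { ε }
  — 7 sets.
Iteration 3. New:
  { β, γ }  = complement { α, δ, ε }
  — 8 sets.
Iteration 4: closed — nothing new.

σ(𝒞) = { ∅, { ε }, { α, δ }, { β, γ }, { α, δ, ε }, { β, γ, ε }, { α, β, γ, δ }, Ω }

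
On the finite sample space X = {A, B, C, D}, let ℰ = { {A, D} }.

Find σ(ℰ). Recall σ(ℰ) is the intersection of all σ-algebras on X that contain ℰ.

Initial family (3 sets): { ∅, {A, D}, X }.
Pass 1: 1 new —
  {B, C}  = complement {A, D}
  [4 total]
Pass 2: no new sets; the family is a σ-algebra.

Therefore σ(ℰ) = { ∅, {A, D}, {B, C}, X } (|σ(ℰ)| = 4).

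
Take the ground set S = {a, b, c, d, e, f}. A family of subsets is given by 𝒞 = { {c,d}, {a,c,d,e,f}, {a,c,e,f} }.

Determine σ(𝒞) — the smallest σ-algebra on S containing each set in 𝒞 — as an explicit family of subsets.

|σ(𝒞)| = 16.  σ(𝒞) = { {}, {b}, {c}, {d}, {b,c}, {b,d}, {c,d}, {a,e,f}, {b,c,d}, {a,b,e,f}, {a,c,e,f}, {a,d,e,f}, {a,b,c,e,f}, {a,b,d,e,f}, {a,c,d,e,f}, S }

Check:
Take S₀ = 𝒞 ∪ {∅, S} = { {}, {c,d}, {a,c,e,f}, {a,c,d,e,f}, S }.
Step 1 (3 new):
  {b}  = complement {a,c,d,e,f}
  {b,d}  = complement {a,c,e,f}
  {a,b,e,f}  = complement {c,d}
  |family| = 8
Step 2: 3 new —
  {b,c,d}  = {b} ∪ {c,d}
  {a,b,c,e,f}  = {a,c,e,f} ∪ {b}
  {a,b,d,e,f}  = {b,d} ∪ {a,b,e,f}
  |family| = 11
Step 3. New:
  {c}  = complement {a,b,d,e,f}
  {d}  = complement {a,b,c,e,f}
  {a,e,f}  = complement {b,c,d}
  |family| = 14
Step 4: +2 →
  {b,c}  = {c} ∪ {b}
  {a,d,e,f}  = {a,e,f} ∪ {d}
  |family| = 16
Step 5: no new sets; the family is a σ-algebra.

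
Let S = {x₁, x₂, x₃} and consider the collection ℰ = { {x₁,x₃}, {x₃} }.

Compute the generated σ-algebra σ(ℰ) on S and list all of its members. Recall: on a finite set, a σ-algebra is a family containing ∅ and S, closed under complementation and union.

Take S₀ = ℰ ∪ {∅, S} = { {}, {x₃}, {x₁,x₃}, S }.
Step 1. New:
  {x₂}  = S∖{x₁,x₃}
  {x₁,x₂}  = S∖{x₃}
  (now 6)
Step 2: 1 new —
  {x₂,x₃}  = {x₃} ∪ {x₂}
  (now 7)
Step 3: 1 new —
  {x₁}  = S∖{x₂,x₃}
  (now 8)
Step 4: no new sets; the family is a σ-algebra.

Hence σ(ℰ) has 8 members: { {}, {x₁}, {x₂}, {x₃}, {x₁,x₂}, {x₁,x₃}, {x₂,x₃}, S }.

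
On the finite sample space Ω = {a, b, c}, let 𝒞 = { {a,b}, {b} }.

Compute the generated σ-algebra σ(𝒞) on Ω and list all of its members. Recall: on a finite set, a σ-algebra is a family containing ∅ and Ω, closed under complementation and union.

|σ(𝒞)| = 8.  σ(𝒞) = { {}, {a}, {b}, {c}, {a,b}, {a,c}, {b,c}, Ω }

Check:
Begin from { {}, {b}, {a,b}, Ω } (that is, 𝒞 plus ∅ and Ω).
Iteration 1 adds 2:
  {c}  = complement {a,b}
  {a,c}  = complement {b}
Iteration 2 adds 1:
  {b,c}  = {c} ∪ {b}
Iteration 3: 1 new —
  {a}  = complement {b,c}
Iteration 4: closed — nothing new.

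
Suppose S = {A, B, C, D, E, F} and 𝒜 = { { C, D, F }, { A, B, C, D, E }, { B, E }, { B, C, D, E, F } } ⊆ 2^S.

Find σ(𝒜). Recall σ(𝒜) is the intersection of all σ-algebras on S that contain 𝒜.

σ(𝒜) = { ∅, { A }, { F }, { A, F }, { B, E }, { C, D }, { A, B, E }, { A, C, D }, { B, E, F }, { C, D, F }, { A, B, E, F }, { A, C, D, F }, { B, C, D, E }, { A, B, C, D, E }, { B, C, D, E, F }, S }

Working:
Seed the family with 𝒜 together with ∅ and S: { ∅, { B, E }, { C, D, F }, { A, B, C, D, E }, { B, C, D, E, F }, S }.
Pass 1: +4 →
  { A }  = ᶜ of { B, C, D, E, F }
  { F }  = ᶜ of { A, B, C, D, E }
  { A, B, E }  = ᶜ of { C, D, F }
  { A, C, D, F }  = ᶜ of { B, E }
  — 10 sets.
Pass 2: +3 →
  { A, F }  = { F } ∪ { A }
  { B, E, F }  = { B, E } ∪ { F }
  { A, B, E, F }  = { F } ∪ { A, B, E }
  — 13 sets.
Pass 3 (3 new):
  { C, D }  = ᶜ of { A, B, E, F }
  { A, C, D }  = ᶜ of { B, E, F }
  { B, C, D, E }  = ᶜ of { A, F }
  — 16 sets.
Pass 4 adds nothing — fixpoint reached.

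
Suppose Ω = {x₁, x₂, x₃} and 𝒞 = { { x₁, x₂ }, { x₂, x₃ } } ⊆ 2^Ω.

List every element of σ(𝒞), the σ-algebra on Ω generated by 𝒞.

Seed the family with 𝒞 together with ∅ and Ω: { ∅, { x₁, x₂ }, { x₂, x₃ }, Ω }.
Round 1. New:
  { x₁ }  = { x₂, x₃ }ᶜ
  { x₃ }  = { x₁, x₂ }ᶜ
  (now 6)
Round 2: +1 →
  { x₁, x₃ }  = { x₃ } ∪ { x₁ }
  (now 7)
Round 3 adds 1:
  { x₂ }  = { x₁, x₃ }ᶜ
  (now 8)
Round 4: no new sets; the family is a σ-algebra.

Therefore σ(𝒞) = { ∅, { x₁ }, { x₂ }, { x₃ }, { x₁, x₂ }, { x₁, x₃ }, { x₂, x₃ }, Ω } (|σ(𝒞)| = 8).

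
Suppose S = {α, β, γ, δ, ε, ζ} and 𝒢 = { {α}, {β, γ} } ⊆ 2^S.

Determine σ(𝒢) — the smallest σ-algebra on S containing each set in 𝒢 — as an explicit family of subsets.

σ(𝒢) = { ∅, {α}, {β, γ}, {α, β, γ}, {δ, ε, ζ}, {α, δ, ε, ζ}, {β, γ, δ, ε, ζ}, S }

Trace:
Start: 𝒢 ∪ {∅, S} = { ∅, {α}, {β, γ}, S }.
Iteration 1 (3 new):
  {α, β, γ}  = {β, γ} ∪ {α}
  {α, δ, ε, ζ}  = {β, γ}ᶜ
  {β, γ, δ, ε, ζ}  = {α}ᶜ
  [7 total]
Iteration 2: 1 new —
  {δ, ε, ζ}  = {α, β, γ}ᶜ
  [8 total]
Iteration 3: closed — nothing new.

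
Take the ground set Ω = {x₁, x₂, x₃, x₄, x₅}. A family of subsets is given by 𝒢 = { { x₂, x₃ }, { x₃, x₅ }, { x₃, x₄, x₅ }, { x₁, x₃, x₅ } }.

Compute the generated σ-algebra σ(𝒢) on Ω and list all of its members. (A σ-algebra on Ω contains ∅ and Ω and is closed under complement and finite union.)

|σ(𝒢)| = 32.  σ(𝒢) = { {}, { x₁ }, { x₂ }, { x₃ }, { x₄ }, { x₅ }, { x₁, x₂ }, { x₁, x₃ }, { x₁, x₄ }, { x₁, x₅ }, { x₂, x₃ }, { x₂, x₄ }, { x₂, x₅ }, { x₃, x₄ }, { x₃, x₅ }, { x₄, x₅ }, { x₁, x₂, x₃ }, { x₁, x₂, x₄ }, { x₁, x₂, x₅ }, { x₁, x₃, x₄ }, { x₁, x₃, x₅ }, { x₁, x₄, x₅ }, { x₂, x₃, x₄ }, { x₂, x₃, x₅ }, { x₂, x₄, x₅ }, { x₃, x₄, x₅ }, { x₁, x₂, x₃, x₄ }, { x₁, x₂, x₃, x₅ }, { x₁, x₂, x₄, x₅ }, { x₁, x₃, x₄, x₅ }, { x₂, x₃, x₄, x₅ }, Ω }

Working:
Start: 𝒢 ∪ {∅, Ω} = { {}, { x₂, x₃ }, { x₃, x₅ }, { x₁, x₃, x₅ }, { x₃, x₄, x₅ }, Ω }.
Pass 1: 8 new —
  { x₁, x₂ }  = Ω∖{ x₃, x₄, x₅ }
  { x₂, x₄ }  = Ω∖{ x₁, x₃, x₅ }
  { x₁, x₂, x₄ }  = Ω∖{ x₃, x₅ }
  { x₁, x₄, x₅ }  = Ω∖{ x₂, x₃ }
  { x₂, x₃, x₅ }  = { x₂, x₃ } ∪ { x₃, x₅ }
  { x₁, x₂, x₃, x₅ }  = { x₂, x₃ } ∪ { x₁, x₃, x₅ }
  { x₁, x₃, x₄, x₅ }  = { x₃, x₄, x₅ } ∪ { x₁, x₃, x₅ }
  { x₂, x₃, x₄, x₅ }  = { x₃, x₄, x₅ } ∪ { x₂, x₃ }
  — 14 sets.
Pass 2 adds 8:
  { x₁ }  = Ω∖{ x₂, x₃, x₄, x₅ }
  { x₂ }  = Ω∖{ x₁, x₃, x₄, x₅ }
  { x₄ }  = Ω∖{ x₁, x₂, x₃, x₅ }
  { x₁, x₄ }  = Ω∖{ x₂, x₃, x₅ }
  { x₁, x₂, x₃ }  = { x₁, x₂ } ∪ { x₂, x₃ }
  { x₂, x₃, x₄ }  = { x₂, x₃ } ∪ { x₂, x₄ }
  { x₁, x₂, x₃, x₄ }  = { x₁, x₂, x₄ } ∪ { x₂, x₃ }
  { x₁, x₂, x₄, x₅ }  = { x₁, x₄, x₅ } ∪ { x₁, x₂ }
  — 22 sets.
Pass 3: +4 →
  { x₃ }  = Ω∖{ x₁, x₂, x₄, x₅ }
  { x₅ }  = Ω∖{ x₁, x₂, x₃, x₄ }
  { x₁, x₅ }  = Ω∖{ x₂, x₃, x₄ }
  { x₄, x₅ }  = Ω∖{ x₁, x₂, x₃ }
  — 26 sets.
Pass 4 adds 6:
  { x₁, x₃ }  = { x₃ } ∪ { x₁ }
  { x₂, x₅ }  = { x₂ } ∪ { x₅ }
  { x₃, x₄ }  = { x₃ } ∪ { x₄ }
  { x₁, x₂, x₅ }  = { x₁, x₂ } ∪ { x₅ }
  { x₁, x₃, x₄ }  = { x₃ } ∪ { x₁, x₄ }
  { x₂, x₄, x₅ }  = { x₂ } ∪ { x₄, x₅ }
  — 32 sets.
Pass 5: closed — nothing new.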